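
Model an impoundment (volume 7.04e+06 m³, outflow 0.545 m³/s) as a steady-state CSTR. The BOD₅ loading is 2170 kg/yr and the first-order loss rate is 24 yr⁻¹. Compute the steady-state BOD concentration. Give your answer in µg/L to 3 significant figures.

11.7 µg/L

Outflow Q = 0.545 m³/s × 3.156e+07 s/yr = 1.72e+07 m³/yr.
Steady-state CSTR mass balance: W = Q·C + k·V·C, so C = W/(Q + kV).
Q + kV = 1.72e+07 + 24·7.04e+06 = 1.862e+08 m³/yr.
C = 2170/1.862e+08 = 1.166e-05 kg/m³ = 0.01166 mg/L = 11.66 µg/L.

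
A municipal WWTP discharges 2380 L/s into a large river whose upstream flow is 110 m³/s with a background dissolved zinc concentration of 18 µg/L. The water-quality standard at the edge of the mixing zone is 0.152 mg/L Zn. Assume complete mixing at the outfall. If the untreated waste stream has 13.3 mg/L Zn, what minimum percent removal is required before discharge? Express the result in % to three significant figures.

2380 L/s = 2.38 m³/s.
18 µg/L = 0.018 mg/L.
Mass balance: 0.152·112.4 = 2.38·Cₑ + 110·0.018.
Cₑ = (17.08 − 1.98) / 2.38 = 6.345 mg/L.
Required removal = 1 − 6.345/13.3 = 52.29 %.

52.3 %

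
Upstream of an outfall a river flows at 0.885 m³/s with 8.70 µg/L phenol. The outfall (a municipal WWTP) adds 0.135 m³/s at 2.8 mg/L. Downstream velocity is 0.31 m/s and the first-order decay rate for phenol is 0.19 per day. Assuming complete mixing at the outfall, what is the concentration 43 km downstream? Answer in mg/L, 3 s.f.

0.279 mg/L

8.70 µg/L = 0.0087 mg/L.
After complete mixing, C₀ = (0.135·2.8 + 0.885·0.0087) / 1.02 = 0.3781 mg/L.
Travel time t = 4.3e+04 m / 0.31 m/s = 1.387e+05 s = 1.605 d.
C = 0.3781·exp(−0.19·1.605) = 0.3781·0.7371 = 0.2787 mg/L.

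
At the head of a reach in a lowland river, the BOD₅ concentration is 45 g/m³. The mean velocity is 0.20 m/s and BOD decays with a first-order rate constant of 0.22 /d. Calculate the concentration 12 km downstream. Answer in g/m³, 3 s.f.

Travel time t = 12 km / 0.20 m/s = 1.2e+04/0.20 = 6e+04 s = 0.6944 d.
First-order decay: C = 45·exp(−0.22·0.6944) = 45·0.8583 = 38.62 g/m³.

38.6 g/m³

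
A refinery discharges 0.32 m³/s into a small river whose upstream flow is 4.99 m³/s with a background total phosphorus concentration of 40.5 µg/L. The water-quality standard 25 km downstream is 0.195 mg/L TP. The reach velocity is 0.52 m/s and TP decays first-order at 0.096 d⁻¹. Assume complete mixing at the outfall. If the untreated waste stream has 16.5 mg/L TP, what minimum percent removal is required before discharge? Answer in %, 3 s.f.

83.1 %

40.5 µg/L = 0.0405 mg/L.
Travel time to the compliance point: t = 2.5e+04/0.52 = 4.808e+04 s = 0.5564 d; decay factor exp(−0.096·0.5564) = 0.948.
So the concentration just after mixing may be at most 0.195/0.948 = 0.2057 mg/L.
Mass balance: 0.2057·5.31 = 0.32·Cₑ + 4.99·0.0405.
Cₑ = (1.092 − 0.2021) / 0.32 = 2.782 mg/L.
Required removal = 1 − 2.782/16.5 = 83.14 %.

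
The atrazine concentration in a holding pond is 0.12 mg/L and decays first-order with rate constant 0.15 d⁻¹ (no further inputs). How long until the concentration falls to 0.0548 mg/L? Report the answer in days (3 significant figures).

5.23 d

t = ln(C₀/C)/k = ln(0.12/0.0548)/0.15 = 0.7838/0.15 = 5.225 d.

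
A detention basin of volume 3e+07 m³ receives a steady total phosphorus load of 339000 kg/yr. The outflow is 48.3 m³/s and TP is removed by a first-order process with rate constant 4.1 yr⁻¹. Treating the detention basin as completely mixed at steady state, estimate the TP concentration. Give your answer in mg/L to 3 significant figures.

0.206 mg/L

Outflow Q = 48.3 m³/s × 3.156e+07 s/yr = 1.524e+09 m³/yr.
Steady-state CSTR mass balance: W = Q·C + k·V·C, so C = W/(Q + kV).
Q + kV = 1.524e+09 + 4.1·3e+07 = 1.647e+09 m³/yr.
C = 339000/1.647e+09 = 0.0002058 kg/m³ = 0.2058 mg/L.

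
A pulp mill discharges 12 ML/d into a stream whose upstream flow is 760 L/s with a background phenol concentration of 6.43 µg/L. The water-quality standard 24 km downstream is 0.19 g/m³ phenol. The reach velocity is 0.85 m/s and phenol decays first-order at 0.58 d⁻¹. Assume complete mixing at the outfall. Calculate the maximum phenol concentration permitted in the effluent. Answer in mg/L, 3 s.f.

1.45 mg/L

12 ML/d = 0.1389 m³/s.
760 L/s = 0.76 m³/s.
6.43 µg/L = 0.00643 mg/L.
Travel time to the compliance point: t = 2.4e+04/0.85 = 2.824e+04 s = 0.3268 d; decay factor exp(−0.58·0.3268) = 0.8273.
So the concentration just after mixing may be at most 0.19/0.8273 = 0.2297 mg/L.
Mass balance: 0.2297·0.8989 = 0.1389·Cₑ + 0.76·0.00643.
Cₑ = (0.2064 − 0.004887) / 0.1389 = 1.451 mg/L.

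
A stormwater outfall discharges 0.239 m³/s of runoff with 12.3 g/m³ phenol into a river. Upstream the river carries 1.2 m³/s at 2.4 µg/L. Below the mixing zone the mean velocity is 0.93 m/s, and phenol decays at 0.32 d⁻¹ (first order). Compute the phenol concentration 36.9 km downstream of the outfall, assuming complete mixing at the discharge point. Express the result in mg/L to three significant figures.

1.77 mg/L

2.4 µg/L = 0.0024 mg/L.
After complete mixing, C₀ = (0.239·12.3 + 1.2·0.0024) / 1.439 = 2.045 mg/L.
Travel time t = 3.69e+04 m / 0.93 m/s = 3.968e+04 s = 0.4592 d.
C = 2.045·exp(−0.32·0.4592) = 2.045·0.8633 = 1.765 mg/L.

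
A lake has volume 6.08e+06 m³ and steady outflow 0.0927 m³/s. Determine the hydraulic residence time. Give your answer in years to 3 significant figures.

2.08 yr

Q = 0.0927 m³/s × 3.156e+07 s/yr = 2.925e+06 m³/yr.
Hydraulic residence time τ = V/Q = 6.08e+06/2.925e+06 = 2.078 yr.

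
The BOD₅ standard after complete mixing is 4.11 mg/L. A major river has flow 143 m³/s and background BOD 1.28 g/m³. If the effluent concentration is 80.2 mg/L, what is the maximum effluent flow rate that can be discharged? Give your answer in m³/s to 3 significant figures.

5.32 m³/s

Mass balance at complete mixing: C_std·(Q_w + Q_r) = Q_w·C_e + Q_r·C_b.
Rearranging, Q_w = Q_r·(C_std − C_b)/(C_e − C_std) = 143·(4.11 − 1.28) / (80.2 − 4.11) = 5.319 m³/s.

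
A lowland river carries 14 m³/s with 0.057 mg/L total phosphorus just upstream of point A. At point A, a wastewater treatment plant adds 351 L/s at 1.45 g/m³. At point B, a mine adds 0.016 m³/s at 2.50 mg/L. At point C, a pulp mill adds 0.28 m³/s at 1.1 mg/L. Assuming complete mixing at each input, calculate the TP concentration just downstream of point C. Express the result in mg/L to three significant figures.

351 L/s = 0.351 m³/s.
After input A: C = (14·0.057 + 0.351·1.45) / 14.35 = 0.09107 mg/L.
After input B: C = (14.35·0.09107 + 0.016·2.5) / 14.37 = 0.09375 mg/L.
After input C: C = (14.37·0.09375 + 0.28·1.1) / 14.65 = 0.113 mg/L.

0.113 mg/L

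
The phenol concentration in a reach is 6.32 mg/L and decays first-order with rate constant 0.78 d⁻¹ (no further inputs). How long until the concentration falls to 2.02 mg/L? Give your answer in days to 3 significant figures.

t = ln(C₀/C)/k = ln(6.32/2.02)/0.78 = 1.141/0.78 = 1.462 d.

1.46 d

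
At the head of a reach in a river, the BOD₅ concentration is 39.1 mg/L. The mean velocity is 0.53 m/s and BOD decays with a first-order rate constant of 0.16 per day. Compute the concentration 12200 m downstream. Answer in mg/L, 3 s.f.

Travel time t = 12200 m / 0.53 m/s = 1.22e+04/0.53 = 2.302e+04 s = 0.2664 d.
First-order decay: C = 39.1·exp(−0.16·0.2664) = 39.1·0.9583 = 37.47 mg/L.

37.5 mg/L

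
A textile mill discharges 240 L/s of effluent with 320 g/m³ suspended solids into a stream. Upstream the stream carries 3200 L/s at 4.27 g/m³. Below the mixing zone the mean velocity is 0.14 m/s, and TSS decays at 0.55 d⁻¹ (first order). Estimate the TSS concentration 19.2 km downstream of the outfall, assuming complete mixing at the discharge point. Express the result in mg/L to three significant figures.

240 L/s = 0.24 m³/s.
3200 L/s = 3.2 m³/s.
After complete mixing, C₀ = (0.24·320 + 3.2·4.27) / 3.44 = 26.3 mg/L.
Travel time t = 1.92e+04 m / 0.14 m/s = 1.371e+05 s = 1.587 d.
C = 26.3·exp(−0.55·1.587) = 26.3·0.4177 = 10.98 mg/L.

11.0 mg/L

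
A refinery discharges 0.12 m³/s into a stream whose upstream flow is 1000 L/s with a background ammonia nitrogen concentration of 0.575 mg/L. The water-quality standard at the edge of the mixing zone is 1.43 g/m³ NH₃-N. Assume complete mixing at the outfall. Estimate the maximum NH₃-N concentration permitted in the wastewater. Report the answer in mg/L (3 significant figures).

1000 L/s = 1 m³/s.
Mass balance: 1.43·1.12 = 0.12·Cₑ + 1·0.575.
Cₑ = (1.602 − 0.575) / 0.12 = 8.555 mg/L.

8.56 mg/L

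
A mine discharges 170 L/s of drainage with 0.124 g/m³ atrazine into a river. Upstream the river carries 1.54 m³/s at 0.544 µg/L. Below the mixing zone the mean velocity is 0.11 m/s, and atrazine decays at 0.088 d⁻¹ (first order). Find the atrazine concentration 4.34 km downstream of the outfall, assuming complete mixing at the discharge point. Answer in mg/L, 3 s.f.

170 L/s = 0.17 m³/s.
0.544 µg/L = 0.000544 mg/L.
After complete mixing, C₀ = (0.17·0.124 + 1.54·0.000544) / 1.71 = 0.01282 mg/L.
Travel time t = 4340 m / 0.11 m/s = 3.945e+04 s = 0.4566 d.
C = 0.01282·exp(−0.088·0.4566) = 0.01282·0.9606 = 0.01231 mg/L.

0.0123 mg/L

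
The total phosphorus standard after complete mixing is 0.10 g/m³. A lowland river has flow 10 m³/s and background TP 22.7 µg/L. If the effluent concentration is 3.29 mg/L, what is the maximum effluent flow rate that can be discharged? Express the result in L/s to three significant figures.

242 L/s

22.7 µg/L = 0.0227 mg/L.
Mass balance at complete mixing: C_std·(Q_w + Q_r) = Q_w·C_e + Q_r·C_b.
Rearranging, Q_w = Q_r·(C_std − C_b)/(C_e − C_std) = 10·(0.1 − 0.0227) / (3.29 − 0.1) = 0.2423 m³/s.
= 242.3 L/s.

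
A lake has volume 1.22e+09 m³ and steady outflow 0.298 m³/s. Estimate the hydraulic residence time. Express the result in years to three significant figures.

Q = 0.298 m³/s × 3.156e+07 s/yr = 9.404e+06 m³/yr.
Hydraulic residence time τ = V/Q = 1.22e+09/9.404e+06 = 129.7 yr.

130 yr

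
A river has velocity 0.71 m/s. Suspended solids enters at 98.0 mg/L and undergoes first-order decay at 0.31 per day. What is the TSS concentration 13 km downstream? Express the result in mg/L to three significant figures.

91.8 mg/L

Travel time t = 13 km / 0.71 m/s = 1.3e+04/0.71 = 1.831e+04 s = 0.2119 d.
First-order decay: C = 98.0·exp(−0.31·0.2119) = 98.0·0.9364 = 91.77 mg/L.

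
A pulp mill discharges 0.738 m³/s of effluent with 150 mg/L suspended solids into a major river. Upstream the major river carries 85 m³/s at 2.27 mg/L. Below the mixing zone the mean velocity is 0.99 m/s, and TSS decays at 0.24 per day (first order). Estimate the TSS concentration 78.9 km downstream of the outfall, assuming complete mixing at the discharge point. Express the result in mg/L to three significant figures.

2.84 mg/L

After complete mixing, C₀ = (0.738·150 + 85·2.27) / 85.74 = 3.542 mg/L.
Travel time t = 7.89e+04 m / 0.99 m/s = 7.97e+04 s = 0.9224 d.
C = 3.542·exp(−0.24·0.9224) = 3.542·0.8014 = 2.838 mg/L.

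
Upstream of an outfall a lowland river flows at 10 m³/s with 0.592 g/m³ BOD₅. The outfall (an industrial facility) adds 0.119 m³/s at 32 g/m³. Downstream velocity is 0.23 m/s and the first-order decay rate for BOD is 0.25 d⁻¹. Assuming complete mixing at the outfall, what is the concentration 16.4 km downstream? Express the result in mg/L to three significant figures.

After complete mixing, C₀ = (0.119·32 + 10·0.592) / 10.12 = 0.9614 mg/L.
Travel time t = 1.64e+04 m / 0.23 m/s = 7.13e+04 s = 0.8253 d.
C = 0.9614·exp(−0.25·0.8253) = 0.9614·0.8136 = 0.7821 mg/L.

0.782 mg/L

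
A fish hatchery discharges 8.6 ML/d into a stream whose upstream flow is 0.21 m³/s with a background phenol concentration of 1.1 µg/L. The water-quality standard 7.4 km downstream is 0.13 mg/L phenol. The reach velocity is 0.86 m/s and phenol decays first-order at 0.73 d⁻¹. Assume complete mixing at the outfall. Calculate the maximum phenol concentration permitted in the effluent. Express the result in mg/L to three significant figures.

8.6 ML/d = 0.09954 m³/s.
1.1 µg/L = 0.0011 mg/L.
Travel time to the compliance point: t = 7400/0.86 = 8605 s = 0.09959 d; decay factor exp(−0.73·0.09959) = 0.9299.
So the concentration just after mixing may be at most 0.13/0.9299 = 0.1398 mg/L.
Mass balance: 0.1398·0.3095 = 0.09954·Cₑ + 0.21·0.0011.
Cₑ = (0.04327 − 0.000231) / 0.09954 = 0.4324 mg/L.

0.432 mg/L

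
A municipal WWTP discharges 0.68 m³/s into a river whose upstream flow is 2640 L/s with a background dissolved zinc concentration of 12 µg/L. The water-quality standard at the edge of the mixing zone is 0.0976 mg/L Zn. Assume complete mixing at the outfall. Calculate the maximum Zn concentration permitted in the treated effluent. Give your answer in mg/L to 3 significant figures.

2640 L/s = 2.64 m³/s.
12 µg/L = 0.012 mg/L.
Mass balance: 0.0976·3.32 = 0.68·Cₑ + 2.64·0.012.
Cₑ = (0.324 − 0.03168) / 0.68 = 0.4299 mg/L.

0.430 mg/L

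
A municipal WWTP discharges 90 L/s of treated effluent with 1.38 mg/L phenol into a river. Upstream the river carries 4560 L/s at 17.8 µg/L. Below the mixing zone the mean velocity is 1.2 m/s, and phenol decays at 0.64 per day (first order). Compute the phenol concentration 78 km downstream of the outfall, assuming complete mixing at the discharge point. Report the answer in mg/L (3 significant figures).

90 L/s = 0.09 m³/s.
4560 L/s = 4.56 m³/s.
17.8 µg/L = 0.0178 mg/L.
After complete mixing, C₀ = (0.09·1.38 + 4.56·0.0178) / 4.65 = 0.04417 mg/L.
Travel time t = 7.8e+04 m / 1.2 m/s = 6.5e+04 s = 0.7523 d.
C = 0.04417·exp(−0.64·0.7523) = 0.04417·0.6179 = 0.02729 mg/L.

0.0273 mg/L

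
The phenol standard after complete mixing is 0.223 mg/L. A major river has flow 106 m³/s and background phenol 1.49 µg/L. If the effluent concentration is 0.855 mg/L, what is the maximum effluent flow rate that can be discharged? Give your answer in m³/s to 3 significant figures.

1.49 µg/L = 0.00149 mg/L.
Mass balance at complete mixing: C_std·(Q_w + Q_r) = Q_w·C_e + Q_r·C_b.
Rearranging, Q_w = Q_r·(C_std − C_b)/(C_e − C_std) = 106·(0.223 − 0.00149) / (0.855 − 0.223) = 37.15 m³/s.

37.2 m³/s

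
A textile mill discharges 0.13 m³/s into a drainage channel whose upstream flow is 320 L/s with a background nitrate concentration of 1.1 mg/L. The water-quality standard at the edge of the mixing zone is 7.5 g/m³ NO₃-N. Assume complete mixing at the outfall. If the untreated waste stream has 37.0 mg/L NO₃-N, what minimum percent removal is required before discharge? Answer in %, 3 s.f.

37.2 %

320 L/s = 0.32 m³/s.
Mass balance: 7.5·0.45 = 0.13·Cₑ + 0.32·1.1.
Cₑ = (3.375 − 0.352) / 0.13 = 23.25 mg/L.
Required removal = 1 − 23.25/37.0 = 37.15 %.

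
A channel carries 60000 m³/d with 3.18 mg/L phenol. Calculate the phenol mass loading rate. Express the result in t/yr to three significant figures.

60000 m³/d = 0.6944 m³/s.
Mass flux = Q·C = 0.6944 m³/s × 3.18 g/m³ = 2.208 g/s.
= 2.208 g/s × 31.56 = 69.69 t/yr.

69.7 t/yr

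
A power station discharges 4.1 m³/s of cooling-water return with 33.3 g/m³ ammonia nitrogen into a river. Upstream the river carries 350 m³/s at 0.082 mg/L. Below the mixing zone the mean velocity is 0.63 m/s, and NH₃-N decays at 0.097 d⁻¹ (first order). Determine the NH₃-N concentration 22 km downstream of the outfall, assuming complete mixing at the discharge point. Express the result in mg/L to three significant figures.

After complete mixing, C₀ = (4.1·33.3 + 350·0.082) / 354.1 = 0.4666 mg/L.
Travel time t = 2.2e+04 m / 0.63 m/s = 3.492e+04 s = 0.4042 d.
C = 0.4666·exp(−0.097·0.4042) = 0.4666·0.9616 = 0.4487 mg/L.

0.449 mg/L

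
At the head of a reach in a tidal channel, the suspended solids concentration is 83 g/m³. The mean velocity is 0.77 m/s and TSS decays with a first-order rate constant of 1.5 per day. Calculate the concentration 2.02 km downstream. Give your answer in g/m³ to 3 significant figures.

Travel time t = 2.02 km / 0.77 m/s = 2020/0.77 = 2623 s = 0.03036 d.
First-order decay: C = 83·exp(−1.5·0.03036) = 83·0.9555 = 79.3 g/m³.

79.3 g/m³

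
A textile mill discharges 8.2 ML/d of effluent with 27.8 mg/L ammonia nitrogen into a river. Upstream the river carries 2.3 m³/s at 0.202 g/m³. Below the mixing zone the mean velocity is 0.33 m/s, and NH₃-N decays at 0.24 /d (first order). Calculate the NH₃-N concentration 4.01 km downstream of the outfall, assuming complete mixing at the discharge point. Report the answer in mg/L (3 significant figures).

1.25 mg/L

8.2 ML/d = 0.09491 m³/s.
After complete mixing, C₀ = (0.09491·27.8 + 2.3·0.202) / 2.395 = 1.296 mg/L.
Travel time t = 4010 m / 0.33 m/s = 1.215e+04 s = 0.1406 d.
C = 1.296·exp(−0.24·0.1406) = 1.296·0.9668 = 1.253 mg/L.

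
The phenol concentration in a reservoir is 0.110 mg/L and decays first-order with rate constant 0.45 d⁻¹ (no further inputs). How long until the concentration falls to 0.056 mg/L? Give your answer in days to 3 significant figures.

1.50 d

t = ln(C₀/C)/k = ln(0.110/0.056)/0.45 = 0.6751/0.45 = 1.5 d.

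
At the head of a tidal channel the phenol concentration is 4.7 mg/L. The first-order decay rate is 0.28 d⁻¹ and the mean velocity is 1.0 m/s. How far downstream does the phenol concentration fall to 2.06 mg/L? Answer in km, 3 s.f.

255 km

From C = C₀·e^(−kt), t = ln(C₀/C)/k = ln(4.7/2.06)/0.28 = 0.8249/0.28 = 2.946 d.
Distance = v·t = 1.0 m/s × 2.545e+05 s = 2.545e+05 m = 254.5 km.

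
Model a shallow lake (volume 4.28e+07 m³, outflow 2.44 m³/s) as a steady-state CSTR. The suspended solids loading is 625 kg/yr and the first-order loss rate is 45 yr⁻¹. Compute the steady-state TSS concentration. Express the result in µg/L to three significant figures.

0.312 µg/L

Outflow Q = 2.44 m³/s × 3.156e+07 s/yr = 7.7e+07 m³/yr.
Steady-state CSTR mass balance: W = Q·C + k·V·C, so C = W/(Q + kV).
Q + kV = 7.7e+07 + 45·4.28e+07 = 2.003e+09 m³/yr.
C = 625/2.003e+09 = 3.12e-07 kg/m³ = 0.000312 mg/L = 0.312 µg/L.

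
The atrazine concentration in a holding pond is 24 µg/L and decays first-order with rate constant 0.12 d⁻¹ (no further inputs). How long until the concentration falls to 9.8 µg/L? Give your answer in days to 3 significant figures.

t = ln(C₀/C)/k = ln(24/9.8)/0.12 = 0.8957/0.12 = 7.464 d.

7.46 d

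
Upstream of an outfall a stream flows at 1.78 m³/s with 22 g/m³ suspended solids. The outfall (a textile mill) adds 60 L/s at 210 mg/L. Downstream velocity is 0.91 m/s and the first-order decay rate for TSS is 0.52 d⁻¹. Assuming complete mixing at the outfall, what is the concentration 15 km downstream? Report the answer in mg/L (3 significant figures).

60 L/s = 0.06 m³/s.
After complete mixing, C₀ = (0.06·210 + 1.78·22) / 1.84 = 28.13 mg/L.
Travel time t = 1.5e+04 m / 0.91 m/s = 1.648e+04 s = 0.1908 d.
C = 28.13·exp(−0.52·0.1908) = 28.13·0.9056 = 25.47 mg/L.

25.5 mg/L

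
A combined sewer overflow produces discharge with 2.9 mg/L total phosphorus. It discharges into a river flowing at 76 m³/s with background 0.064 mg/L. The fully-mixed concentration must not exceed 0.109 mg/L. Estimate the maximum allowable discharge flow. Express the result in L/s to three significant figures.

Mass balance at complete mixing: C_std·(Q_w + Q_r) = Q_w·C_e + Q_r·C_b.
Rearranging, Q_w = Q_r·(C_std − C_b)/(C_e − C_std) = 76·(0.109 − 0.064) / (2.9 − 0.109) = 1.225 m³/s.
= 1225 L/s.

1230 L/s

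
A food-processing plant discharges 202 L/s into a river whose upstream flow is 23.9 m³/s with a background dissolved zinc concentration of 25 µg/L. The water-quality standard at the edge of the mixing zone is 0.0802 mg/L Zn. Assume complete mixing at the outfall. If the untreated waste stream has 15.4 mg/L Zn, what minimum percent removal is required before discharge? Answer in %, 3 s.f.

202 L/s = 0.202 m³/s.
25 µg/L = 0.025 mg/L.
Mass balance: 0.0802·24.1 = 0.202·Cₑ + 23.9·0.025.
Cₑ = (1.933 − 0.5975) / 0.202 = 6.611 mg/L.
Required removal = 1 − 6.611/15.4 = 57.07 %.

57.1 %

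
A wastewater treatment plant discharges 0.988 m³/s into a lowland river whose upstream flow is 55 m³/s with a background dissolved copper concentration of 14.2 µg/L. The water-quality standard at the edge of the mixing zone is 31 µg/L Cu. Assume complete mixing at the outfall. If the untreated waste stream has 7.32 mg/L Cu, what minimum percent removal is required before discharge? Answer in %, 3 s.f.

14.2 µg/L = 0.0142 mg/L.
31 µg/L = 0.031 mg/L.
Mass balance: 0.031·55.99 = 0.988·Cₑ + 55·0.0142.
Cₑ = (1.736 − 0.781) / 0.988 = 0.9662 mg/L.
Required removal = 1 − 0.9662/7.32 = 86.8 %.

86.8 %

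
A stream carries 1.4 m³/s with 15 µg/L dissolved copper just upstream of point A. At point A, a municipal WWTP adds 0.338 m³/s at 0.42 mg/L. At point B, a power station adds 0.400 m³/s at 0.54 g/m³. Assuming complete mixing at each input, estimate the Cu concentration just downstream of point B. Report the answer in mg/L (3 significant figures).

15 µg/L = 0.015 mg/L.
After input A: C = (1.4·0.015 + 0.338·0.42) / 1.738 = 0.09376 mg/L.
After input B: C = (1.738·0.09376 + 0.4·0.54) / 2.138 = 0.1772 mg/L.

0.177 mg/L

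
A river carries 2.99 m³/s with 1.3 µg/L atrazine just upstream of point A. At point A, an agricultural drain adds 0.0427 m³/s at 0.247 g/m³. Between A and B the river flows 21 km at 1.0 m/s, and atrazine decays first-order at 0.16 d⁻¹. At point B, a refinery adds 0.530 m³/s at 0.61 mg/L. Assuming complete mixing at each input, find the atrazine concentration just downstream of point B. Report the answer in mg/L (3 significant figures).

0.0946 mg/L

1.3 µg/L = 0.0013 mg/L.
After input A: C = (2.99·0.0013 + 0.0427·0.247) / 3.033 = 0.004759 mg/L.
Over the 21 km reach to input B (t = 2.1e+04 s = 0.2431 d), decay gives C = 0.004759·exp(−0.16·0.2431) = 0.004578 mg/L.
After input B: C = (3.033·0.004578 + 0.53·0.61) / 3.563 = 0.09464 mg/L.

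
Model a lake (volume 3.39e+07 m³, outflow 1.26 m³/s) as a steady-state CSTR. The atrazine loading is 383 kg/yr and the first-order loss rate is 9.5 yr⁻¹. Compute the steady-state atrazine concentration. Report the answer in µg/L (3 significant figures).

1.06 µg/L

Outflow Q = 1.26 m³/s × 3.156e+07 s/yr = 3.976e+07 m³/yr.
Steady-state CSTR mass balance: W = Q·C + k·V·C, so C = W/(Q + kV).
Q + kV = 3.976e+07 + 9.5·3.39e+07 = 3.618e+08 m³/yr.
C = 383/3.618e+08 = 1.059e-06 kg/m³ = 0.001059 mg/L = 1.059 µg/L.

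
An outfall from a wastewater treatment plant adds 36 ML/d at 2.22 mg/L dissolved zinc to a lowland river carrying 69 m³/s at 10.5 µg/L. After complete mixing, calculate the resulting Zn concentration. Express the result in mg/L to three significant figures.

36 ML/d = 0.4167 m³/s.
10.5 µg/L = 0.0105 mg/L.
By mass balance at complete mixing, C = (0.4167·2.22 + 69·0.0105) / (0.4167 + 69) = 1.65/69.42 = 0.02376 mg/L.

0.0238 mg/L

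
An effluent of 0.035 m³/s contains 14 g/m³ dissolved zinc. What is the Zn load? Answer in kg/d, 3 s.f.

Mass flux = Q·C = 0.035 m³/s × 14 g/m³ = 0.49 g/s.
= 0.49 g/s × 86.4 = 42.34 kg/d.

42.3 kg/d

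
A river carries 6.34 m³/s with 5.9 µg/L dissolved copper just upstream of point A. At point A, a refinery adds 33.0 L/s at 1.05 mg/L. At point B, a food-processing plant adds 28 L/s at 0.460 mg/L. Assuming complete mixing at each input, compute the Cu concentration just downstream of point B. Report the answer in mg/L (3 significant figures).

5.9 µg/L = 0.0059 mg/L.
33.0 L/s = 0.033 m³/s.
After input A: C = (6.34·0.0059 + 0.033·1.05) / 6.373 = 0.01131 mg/L.
28 L/s = 0.028 m³/s.
After input B: C = (6.373·0.01131 + 0.028·0.46) / 6.401 = 0.01327 mg/L.

0.0133 mg/L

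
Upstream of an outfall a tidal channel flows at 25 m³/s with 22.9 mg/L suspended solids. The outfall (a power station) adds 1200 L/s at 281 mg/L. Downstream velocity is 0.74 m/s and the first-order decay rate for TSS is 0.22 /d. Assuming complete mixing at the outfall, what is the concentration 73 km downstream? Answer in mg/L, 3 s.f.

27.0 mg/L

1200 L/s = 1.2 m³/s.
After complete mixing, C₀ = (1.2·281 + 25·22.9) / 26.2 = 34.72 mg/L.
Travel time t = 7.3e+04 m / 0.74 m/s = 9.865e+04 s = 1.142 d.
C = 34.72·exp(−0.22·1.142) = 34.72·0.7779 = 27.01 mg/L.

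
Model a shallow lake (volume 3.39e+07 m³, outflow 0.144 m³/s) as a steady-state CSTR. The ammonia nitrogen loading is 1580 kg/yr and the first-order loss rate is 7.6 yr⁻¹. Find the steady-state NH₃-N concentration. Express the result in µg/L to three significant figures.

6.03 µg/L

Outflow Q = 0.144 m³/s × 3.156e+07 s/yr = 4.544e+06 m³/yr.
Steady-state CSTR mass balance: W = Q·C + k·V·C, so C = W/(Q + kV).
Q + kV = 4.544e+06 + 7.6·3.39e+07 = 2.622e+08 m³/yr.
C = 1580/2.622e+08 = 6.026e-06 kg/m³ = 0.006026 mg/L = 6.026 µg/L.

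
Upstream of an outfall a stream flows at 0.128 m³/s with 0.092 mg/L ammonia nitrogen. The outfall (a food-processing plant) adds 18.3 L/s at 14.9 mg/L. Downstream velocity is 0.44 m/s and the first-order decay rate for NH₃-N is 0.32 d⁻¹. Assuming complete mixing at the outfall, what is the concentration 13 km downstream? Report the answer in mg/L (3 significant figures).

1.74 mg/L

18.3 L/s = 0.0183 m³/s.
After complete mixing, C₀ = (0.0183·14.9 + 0.128·0.092) / 0.1463 = 1.944 mg/L.
Travel time t = 1.3e+04 m / 0.44 m/s = 2.955e+04 s = 0.342 d.
C = 1.944·exp(−0.32·0.342) = 1.944·0.8963 = 1.743 mg/L.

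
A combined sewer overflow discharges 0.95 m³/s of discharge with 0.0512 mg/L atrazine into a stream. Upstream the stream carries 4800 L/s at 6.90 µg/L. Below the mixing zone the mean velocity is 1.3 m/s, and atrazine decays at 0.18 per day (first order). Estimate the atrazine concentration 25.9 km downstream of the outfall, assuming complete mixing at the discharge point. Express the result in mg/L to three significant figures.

0.0136 mg/L

4800 L/s = 4.8 m³/s.
6.90 µg/L = 0.0069 mg/L.
After complete mixing, C₀ = (0.95·0.0512 + 4.8·0.0069) / 5.75 = 0.01422 mg/L.
Travel time t = 2.59e+04 m / 1.3 m/s = 1.992e+04 s = 0.2306 d.
C = 0.01422·exp(−0.18·0.2306) = 0.01422·0.9593 = 0.01364 mg/L.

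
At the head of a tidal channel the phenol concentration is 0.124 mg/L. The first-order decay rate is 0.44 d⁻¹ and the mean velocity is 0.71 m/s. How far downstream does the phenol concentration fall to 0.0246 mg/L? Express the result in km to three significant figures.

From C = C₀·e^(−kt), t = ln(C₀/C)/k = ln(0.124/0.0246)/0.44 = 1.618/0.44 = 3.676 d.
Distance = v·t = 0.71 m/s × 3.176e+05 s = 2.255e+05 m = 225.5 km.

226 km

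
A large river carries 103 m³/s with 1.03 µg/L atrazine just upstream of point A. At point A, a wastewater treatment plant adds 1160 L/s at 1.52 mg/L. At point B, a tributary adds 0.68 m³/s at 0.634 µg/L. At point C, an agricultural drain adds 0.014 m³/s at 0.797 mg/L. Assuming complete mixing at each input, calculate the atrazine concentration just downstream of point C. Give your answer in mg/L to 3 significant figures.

0.0179 mg/L

1.03 µg/L = 0.00103 mg/L.
1160 L/s = 1.16 m³/s.
After input A: C = (103·0.00103 + 1.16·1.52) / 104.2 = 0.01795 mg/L.
0.634 µg/L = 0.000634 mg/L.
After input B: C = (104.2·0.01795 + 0.68·0.000634) / 104.8 = 0.01783 mg/L.
After input C: C = (104.8·0.01783 + 0.014·0.797) / 104.9 = 0.01794 mg/L.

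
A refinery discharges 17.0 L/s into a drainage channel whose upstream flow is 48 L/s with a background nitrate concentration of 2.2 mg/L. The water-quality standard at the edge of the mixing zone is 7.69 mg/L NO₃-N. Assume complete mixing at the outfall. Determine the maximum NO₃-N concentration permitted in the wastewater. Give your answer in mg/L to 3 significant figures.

17.0 L/s = 0.017 m³/s.
48 L/s = 0.048 m³/s.
Mass balance: 7.69·0.065 = 0.017·Cₑ + 0.048·2.2.
Cₑ = (0.4999 − 0.1056) / 0.017 = 23.19 mg/L.

23.2 mg/L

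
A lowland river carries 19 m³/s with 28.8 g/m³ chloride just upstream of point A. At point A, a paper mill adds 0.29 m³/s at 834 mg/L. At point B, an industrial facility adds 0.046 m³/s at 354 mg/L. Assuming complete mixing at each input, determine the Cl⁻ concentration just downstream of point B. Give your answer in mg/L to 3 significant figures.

41.6 mg/L

After input A: C = (19·28.8 + 0.29·834) / 19.29 = 40.91 mg/L.
After input B: C = (19.29·40.91 + 0.046·354) / 19.34 = 41.65 mg/L.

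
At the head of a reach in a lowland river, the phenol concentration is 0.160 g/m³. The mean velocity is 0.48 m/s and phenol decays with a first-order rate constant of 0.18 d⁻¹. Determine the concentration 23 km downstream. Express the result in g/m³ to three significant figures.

Travel time t = 23 km / 0.48 m/s = 2.3e+04/0.48 = 4.792e+04 s = 0.5546 d.
First-order decay: C = 0.160·exp(−0.18·0.5546) = 0.160·0.905 = 0.1448 g/m³.

0.145 g/m³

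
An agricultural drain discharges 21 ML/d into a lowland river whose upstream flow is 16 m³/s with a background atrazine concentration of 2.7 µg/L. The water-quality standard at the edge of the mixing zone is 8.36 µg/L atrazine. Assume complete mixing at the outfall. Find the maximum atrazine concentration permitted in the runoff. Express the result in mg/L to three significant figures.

21 ML/d = 0.2431 m³/s.
2.7 µg/L = 0.0027 mg/L.
8.36 µg/L = 0.00836 mg/L.
Mass balance: 0.00836·16.24 = 0.2431·Cₑ + 16·0.0027.
Cₑ = (0.1358 − 0.0432) / 0.2431 = 0.3809 mg/L.

0.381 mg/L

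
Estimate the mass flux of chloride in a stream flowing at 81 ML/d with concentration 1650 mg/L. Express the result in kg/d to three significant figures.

134000 kg/d

81 ML/d = 0.9375 m³/s.
Mass flux = Q·C = 0.9375 m³/s × 1650 g/m³ = 1547 g/s.
= 1547 g/s × 86.4 = 1.336e+05 kg/d.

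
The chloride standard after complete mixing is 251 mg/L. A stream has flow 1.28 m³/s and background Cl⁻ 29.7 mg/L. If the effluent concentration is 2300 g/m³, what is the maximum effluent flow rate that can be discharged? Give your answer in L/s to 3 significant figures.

138 L/s

Mass balance at complete mixing: C_std·(Q_w + Q_r) = Q_w·C_e + Q_r·C_b.
Rearranging, Q_w = Q_r·(C_std − C_b)/(C_e − C_std) = 1.28·(251 − 29.7) / (2300 − 251) = 0.1382 m³/s.
= 138.2 L/s.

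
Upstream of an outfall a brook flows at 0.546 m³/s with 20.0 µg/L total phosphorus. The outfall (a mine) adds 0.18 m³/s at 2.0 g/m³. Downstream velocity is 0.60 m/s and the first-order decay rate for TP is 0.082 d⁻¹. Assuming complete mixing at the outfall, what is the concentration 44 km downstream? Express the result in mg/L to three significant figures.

0.477 mg/L

20.0 µg/L = 0.02 mg/L.
After complete mixing, C₀ = (0.18·2 + 0.546·0.02) / 0.726 = 0.5109 mg/L.
Travel time t = 4.4e+04 m / 0.60 m/s = 7.333e+04 s = 0.8488 d.
C = 0.5109·exp(−0.082·0.8488) = 0.5109·0.9328 = 0.4766 mg/L.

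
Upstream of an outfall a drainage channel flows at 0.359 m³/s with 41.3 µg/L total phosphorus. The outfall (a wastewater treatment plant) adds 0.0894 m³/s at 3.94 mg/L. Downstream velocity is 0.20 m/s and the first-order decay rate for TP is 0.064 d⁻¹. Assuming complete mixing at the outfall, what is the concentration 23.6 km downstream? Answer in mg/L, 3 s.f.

41.3 µg/L = 0.0413 mg/L.
After complete mixing, C₀ = (0.0894·3.94 + 0.359·0.0413) / 0.4484 = 0.8186 mg/L.
Travel time t = 2.36e+04 m / 0.20 m/s = 1.18e+05 s = 1.366 d.
C = 0.8186·exp(−0.064·1.366) = 0.8186·0.9163 = 0.7501 mg/L.

0.750 mg/L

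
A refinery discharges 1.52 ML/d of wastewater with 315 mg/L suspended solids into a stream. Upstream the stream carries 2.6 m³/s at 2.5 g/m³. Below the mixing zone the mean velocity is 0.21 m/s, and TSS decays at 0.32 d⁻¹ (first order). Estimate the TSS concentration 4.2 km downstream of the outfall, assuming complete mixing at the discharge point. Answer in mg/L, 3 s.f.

1.52 ML/d = 0.01759 m³/s.
After complete mixing, C₀ = (0.01759·315 + 2.6·2.5) / 2.618 = 4.6 mg/L.
Travel time t = 4200 m / 0.21 m/s = 2e+04 s = 0.2315 d.
C = 4.6·exp(−0.32·0.2315) = 4.6·0.9286 = 4.272 mg/L.

4.27 mg/L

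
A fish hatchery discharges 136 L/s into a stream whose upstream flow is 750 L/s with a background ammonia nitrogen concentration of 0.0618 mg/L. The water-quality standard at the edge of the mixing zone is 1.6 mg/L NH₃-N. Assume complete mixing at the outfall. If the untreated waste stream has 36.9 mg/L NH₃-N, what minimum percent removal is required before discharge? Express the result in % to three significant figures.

72.7 %

136 L/s = 0.136 m³/s.
750 L/s = 0.75 m³/s.
Mass balance: 1.6·0.886 = 0.136·Cₑ + 0.75·0.0618.
Cₑ = (1.418 − 0.04635) / 0.136 = 10.08 mg/L.
Required removal = 1 − 10.08/36.9 = 72.68 %.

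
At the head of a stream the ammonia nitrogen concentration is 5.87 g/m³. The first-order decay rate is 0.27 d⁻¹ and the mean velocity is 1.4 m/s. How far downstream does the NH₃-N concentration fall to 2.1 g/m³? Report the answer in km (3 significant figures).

From C = C₀·e^(−kt), t = ln(C₀/C)/k = ln(5.87/2.1)/0.27 = 1.028/0.27 = 3.807 d.
Distance = v·t = 1.4 m/s × 3.289e+05 s = 4.605e+05 m = 460.5 km.

461 km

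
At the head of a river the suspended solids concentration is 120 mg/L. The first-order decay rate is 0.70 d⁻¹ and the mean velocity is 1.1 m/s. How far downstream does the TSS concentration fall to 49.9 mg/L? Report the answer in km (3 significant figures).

From C = C₀·e^(−kt), t = ln(C₀/C)/k = ln(120/49.9)/0.70 = 0.8775/0.70 = 1.254 d.
Distance = v·t = 1.1 m/s × 1.083e+05 s = 1.191e+05 m = 119.1 km.

119 km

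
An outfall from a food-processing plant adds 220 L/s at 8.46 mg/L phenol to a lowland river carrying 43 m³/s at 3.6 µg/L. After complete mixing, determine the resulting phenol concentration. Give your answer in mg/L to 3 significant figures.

220 L/s = 0.22 m³/s.
3.6 µg/L = 0.0036 mg/L.
Flow-weighted mixing gives C = (0.22·8.46 + 43·0.0036) / (0.22 + 43) = 2.016/43.22 = 0.04665 mg/L.

0.0466 mg/L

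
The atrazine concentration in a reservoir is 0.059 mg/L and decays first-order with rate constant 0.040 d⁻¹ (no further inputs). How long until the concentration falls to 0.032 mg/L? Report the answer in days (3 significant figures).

t = ln(C₀/C)/k = ln(0.059/0.032)/0.040 = 0.6118/0.040 = 15.3 d.

15.3 d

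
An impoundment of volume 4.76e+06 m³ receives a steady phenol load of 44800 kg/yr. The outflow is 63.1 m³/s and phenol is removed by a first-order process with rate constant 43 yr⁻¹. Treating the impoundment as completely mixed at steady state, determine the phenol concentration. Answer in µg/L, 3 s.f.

Outflow Q = 63.1 m³/s × 3.156e+07 s/yr = 1.991e+09 m³/yr.
Steady-state CSTR mass balance: W = Q·C + k·V·C, so C = W/(Q + kV).
Q + kV = 1.991e+09 + 43·4.76e+06 = 2.196e+09 m³/yr.
C = 44800/2.196e+09 = 2.04e-05 kg/m³ = 0.0204 mg/L = 20.4 µg/L.

20.4 µg/L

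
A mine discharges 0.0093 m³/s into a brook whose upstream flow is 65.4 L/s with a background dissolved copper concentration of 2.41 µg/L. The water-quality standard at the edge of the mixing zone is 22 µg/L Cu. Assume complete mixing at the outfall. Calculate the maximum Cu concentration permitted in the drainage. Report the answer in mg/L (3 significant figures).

0.160 mg/L

65.4 L/s = 0.0654 m³/s.
2.41 µg/L = 0.00241 mg/L.
22 µg/L = 0.022 mg/L.
Mass balance: 0.022·0.0747 = 0.0093·Cₑ + 0.0654·0.00241.
Cₑ = (0.001643 − 0.0001576) / 0.0093 = 0.1598 mg/L.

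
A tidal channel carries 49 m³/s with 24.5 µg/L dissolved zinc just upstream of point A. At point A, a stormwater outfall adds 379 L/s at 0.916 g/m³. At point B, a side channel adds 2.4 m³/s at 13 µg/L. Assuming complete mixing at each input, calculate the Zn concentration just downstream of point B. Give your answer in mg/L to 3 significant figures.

24.5 µg/L = 0.0245 mg/L.
379 L/s = 0.379 m³/s.
After input A: C = (49·0.0245 + 0.379·0.916) / 49.38 = 0.03134 mg/L.
13 µg/L = 0.013 mg/L.
After input B: C = (49.38·0.03134 + 2.4·0.013) / 51.78 = 0.03049 mg/L.

0.0305 mg/L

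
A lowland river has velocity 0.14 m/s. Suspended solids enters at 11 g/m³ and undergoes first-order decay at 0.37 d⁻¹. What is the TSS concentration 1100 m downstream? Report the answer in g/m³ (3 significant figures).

10.6 g/m³

Travel time t = 1100 m / 0.14 m/s = 1100/0.14 = 7857 s = 0.09094 d.
First-order decay: C = 11·exp(−0.37·0.09094) = 11·0.9669 = 10.64 g/m³.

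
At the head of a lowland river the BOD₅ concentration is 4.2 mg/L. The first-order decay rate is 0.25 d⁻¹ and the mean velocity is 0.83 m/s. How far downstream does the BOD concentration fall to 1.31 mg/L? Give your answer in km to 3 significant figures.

334 km

From C = C₀·e^(−kt), t = ln(C₀/C)/k = ln(4.2/1.31)/0.25 = 1.165/0.25 = 4.66 d.
Distance = v·t = 0.83 m/s × 4.026e+05 s = 3.342e+05 m = 334.2 km.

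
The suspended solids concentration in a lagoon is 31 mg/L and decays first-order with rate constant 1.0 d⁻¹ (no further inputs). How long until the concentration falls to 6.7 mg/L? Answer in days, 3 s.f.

1.53 d

t = ln(C₀/C)/k = ln(31/6.7)/1.0 = 1.532/1.0 = 1.532 d.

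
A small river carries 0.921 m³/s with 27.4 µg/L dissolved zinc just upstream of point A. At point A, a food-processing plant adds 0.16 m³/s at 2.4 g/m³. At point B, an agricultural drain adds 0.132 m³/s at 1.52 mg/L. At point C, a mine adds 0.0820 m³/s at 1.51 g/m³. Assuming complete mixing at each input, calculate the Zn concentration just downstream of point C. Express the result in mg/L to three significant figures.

27.4 µg/L = 0.0274 mg/L.
After input A: C = (0.921·0.0274 + 0.16·2.4) / 1.081 = 0.3786 mg/L.
After input B: C = (1.081·0.3786 + 0.132·1.52) / 1.213 = 0.5028 mg/L.
After input C: C = (1.213·0.5028 + 0.082·1.51) / 1.295 = 0.5666 mg/L.

0.567 mg/L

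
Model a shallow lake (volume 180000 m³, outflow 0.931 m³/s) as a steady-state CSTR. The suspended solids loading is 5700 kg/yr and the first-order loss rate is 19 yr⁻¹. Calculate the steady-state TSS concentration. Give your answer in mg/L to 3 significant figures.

Outflow Q = 0.931 m³/s × 3.156e+07 s/yr = 2.938e+07 m³/yr.
Steady-state CSTR mass balance: W = Q·C + k·V·C, so C = W/(Q + kV).
Q + kV = 2.938e+07 + 19·180000 = 3.28e+07 m³/yr.
C = 5700/3.28e+07 = 0.0001738 kg/m³ = 0.1738 mg/L.

0.174 mg/L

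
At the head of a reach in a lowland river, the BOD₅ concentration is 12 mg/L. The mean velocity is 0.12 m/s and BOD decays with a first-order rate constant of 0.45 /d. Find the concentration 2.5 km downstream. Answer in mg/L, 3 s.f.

Travel time t = 2.5 km / 0.12 m/s = 2500/0.12 = 2.083e+04 s = 0.2411 d.
First-order decay: C = 12·exp(−0.45·0.2411) = 12·0.8972 = 10.77 mg/L.

10.8 mg/L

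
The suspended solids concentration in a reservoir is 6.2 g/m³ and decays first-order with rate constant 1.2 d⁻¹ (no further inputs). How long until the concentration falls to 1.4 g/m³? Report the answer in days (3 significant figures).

1.24 d

t = ln(C₀/C)/k = ln(6.2/1.4)/1.2 = 1.488/1.2 = 1.24 d.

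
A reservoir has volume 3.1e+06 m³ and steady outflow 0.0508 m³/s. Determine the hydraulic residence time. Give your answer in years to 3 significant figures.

Q = 0.0508 m³/s × 3.156e+07 s/yr = 1.603e+06 m³/yr.
Hydraulic residence time τ = V/Q = 3.1e+06/1.603e+06 = 1.934 yr.

1.93 yr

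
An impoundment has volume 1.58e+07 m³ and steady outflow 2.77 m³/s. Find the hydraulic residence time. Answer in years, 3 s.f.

Q = 2.77 m³/s × 3.156e+07 s/yr = 8.741e+07 m³/yr.
Hydraulic residence time τ = V/Q = 1.58e+07/8.741e+07 = 0.1807 yr.

0.181 yr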